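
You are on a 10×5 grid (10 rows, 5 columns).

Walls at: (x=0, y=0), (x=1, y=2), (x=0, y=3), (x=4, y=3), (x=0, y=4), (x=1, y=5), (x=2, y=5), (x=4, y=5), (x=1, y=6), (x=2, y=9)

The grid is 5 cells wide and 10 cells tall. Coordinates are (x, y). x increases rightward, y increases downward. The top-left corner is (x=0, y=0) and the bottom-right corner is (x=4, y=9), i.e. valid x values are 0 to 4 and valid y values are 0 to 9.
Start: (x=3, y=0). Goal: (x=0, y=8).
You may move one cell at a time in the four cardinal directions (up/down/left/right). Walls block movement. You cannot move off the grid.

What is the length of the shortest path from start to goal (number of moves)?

Answer: Shortest path length: 11

Derivation:
BFS from (x=3, y=0) until reaching (x=0, y=8):
  Distance 0: (x=3, y=0)
  Distance 1: (x=2, y=0), (x=4, y=0), (x=3, y=1)
  Distance 2: (x=1, y=0), (x=2, y=1), (x=4, y=1), (x=3, y=2)
  Distance 3: (x=1, y=1), (x=2, y=2), (x=4, y=2), (x=3, y=3)
  Distance 4: (x=0, y=1), (x=2, y=3), (x=3, y=4)
  Distance 5: (x=0, y=2), (x=1, y=3), (x=2, y=4), (x=4, y=4), (x=3, y=5)
  Distance 6: (x=1, y=4), (x=3, y=6)
  Distance 7: (x=2, y=6), (x=4, y=6), (x=3, y=7)
  Distance 8: (x=2, y=7), (x=4, y=7), (x=3, y=8)
  Distance 9: (x=1, y=7), (x=2, y=8), (x=4, y=8), (x=3, y=9)
  Distance 10: (x=0, y=7), (x=1, y=8), (x=4, y=9)
  Distance 11: (x=0, y=6), (x=0, y=8), (x=1, y=9)  <- goal reached here
One shortest path (11 moves): (x=3, y=0) -> (x=3, y=1) -> (x=3, y=2) -> (x=3, y=3) -> (x=3, y=4) -> (x=3, y=5) -> (x=3, y=6) -> (x=2, y=6) -> (x=2, y=7) -> (x=1, y=7) -> (x=0, y=7) -> (x=0, y=8)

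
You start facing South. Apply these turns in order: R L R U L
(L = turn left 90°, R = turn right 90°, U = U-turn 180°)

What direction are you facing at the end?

Answer: Final heading: North

Derivation:
Start: South
  R (right (90° clockwise)) -> West
  L (left (90° counter-clockwise)) -> South
  R (right (90° clockwise)) -> West
  U (U-turn (180°)) -> East
  L (left (90° counter-clockwise)) -> North
Final: North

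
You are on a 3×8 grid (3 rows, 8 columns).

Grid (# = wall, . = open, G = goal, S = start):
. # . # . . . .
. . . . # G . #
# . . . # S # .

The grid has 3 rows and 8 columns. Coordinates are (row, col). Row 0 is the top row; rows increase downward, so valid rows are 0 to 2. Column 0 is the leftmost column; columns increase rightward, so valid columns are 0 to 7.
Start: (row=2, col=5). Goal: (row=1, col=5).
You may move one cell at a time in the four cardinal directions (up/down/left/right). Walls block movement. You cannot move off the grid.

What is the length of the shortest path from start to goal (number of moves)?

Answer: Shortest path length: 1

Derivation:
BFS from (row=2, col=5) until reaching (row=1, col=5):
  Distance 0: (row=2, col=5)
  Distance 1: (row=1, col=5)  <- goal reached here
One shortest path (1 moves): (row=2, col=5) -> (row=1, col=5)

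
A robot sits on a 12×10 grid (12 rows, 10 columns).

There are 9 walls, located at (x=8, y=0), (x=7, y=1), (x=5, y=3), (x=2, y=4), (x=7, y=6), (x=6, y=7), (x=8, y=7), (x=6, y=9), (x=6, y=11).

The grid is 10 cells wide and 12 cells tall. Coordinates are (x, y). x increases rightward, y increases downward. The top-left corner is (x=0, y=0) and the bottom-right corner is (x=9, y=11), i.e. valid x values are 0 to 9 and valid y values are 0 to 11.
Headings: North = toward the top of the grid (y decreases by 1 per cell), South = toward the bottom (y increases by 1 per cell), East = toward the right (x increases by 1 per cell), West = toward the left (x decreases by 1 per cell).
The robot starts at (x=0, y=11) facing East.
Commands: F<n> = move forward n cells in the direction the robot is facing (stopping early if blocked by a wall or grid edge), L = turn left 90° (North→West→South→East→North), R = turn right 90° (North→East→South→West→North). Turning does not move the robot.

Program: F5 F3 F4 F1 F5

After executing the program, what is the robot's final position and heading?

Answer: Final position: (x=5, y=11), facing East

Derivation:
Start: (x=0, y=11), facing East
  F5: move forward 5, now at (x=5, y=11)
  F3: move forward 0/3 (blocked), now at (x=5, y=11)
  F4: move forward 0/4 (blocked), now at (x=5, y=11)
  F1: move forward 0/1 (blocked), now at (x=5, y=11)
  F5: move forward 0/5 (blocked), now at (x=5, y=11)
Final: (x=5, y=11), facing East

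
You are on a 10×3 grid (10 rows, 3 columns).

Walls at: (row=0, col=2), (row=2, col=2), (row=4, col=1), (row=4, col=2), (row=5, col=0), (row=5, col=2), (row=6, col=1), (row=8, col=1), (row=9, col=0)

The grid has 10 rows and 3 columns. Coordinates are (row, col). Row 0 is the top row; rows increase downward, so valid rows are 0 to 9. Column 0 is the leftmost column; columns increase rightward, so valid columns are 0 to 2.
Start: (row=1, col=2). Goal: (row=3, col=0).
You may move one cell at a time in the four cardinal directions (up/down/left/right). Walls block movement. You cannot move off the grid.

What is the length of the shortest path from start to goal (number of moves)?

BFS from (row=1, col=2) until reaching (row=3, col=0):
  Distance 0: (row=1, col=2)
  Distance 1: (row=1, col=1)
  Distance 2: (row=0, col=1), (row=1, col=0), (row=2, col=1)
  Distance 3: (row=0, col=0), (row=2, col=0), (row=3, col=1)
  Distance 4: (row=3, col=0), (row=3, col=2)  <- goal reached here
One shortest path (4 moves): (row=1, col=2) -> (row=1, col=1) -> (row=1, col=0) -> (row=2, col=0) -> (row=3, col=0)

Answer: Shortest path length: 4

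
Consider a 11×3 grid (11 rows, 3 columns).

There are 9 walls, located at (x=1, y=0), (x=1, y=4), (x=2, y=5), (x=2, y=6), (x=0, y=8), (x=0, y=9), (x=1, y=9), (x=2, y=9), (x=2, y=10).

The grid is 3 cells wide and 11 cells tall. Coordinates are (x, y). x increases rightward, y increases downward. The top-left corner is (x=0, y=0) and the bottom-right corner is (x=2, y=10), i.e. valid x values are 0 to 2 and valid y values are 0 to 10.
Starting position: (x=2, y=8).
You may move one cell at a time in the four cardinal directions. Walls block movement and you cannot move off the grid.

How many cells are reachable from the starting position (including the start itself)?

Answer: Reachable cells: 22

Derivation:
BFS flood-fill from (x=2, y=8):
  Distance 0: (x=2, y=8)
  Distance 1: (x=2, y=7), (x=1, y=8)
  Distance 2: (x=1, y=7)
  Distance 3: (x=1, y=6), (x=0, y=7)
  Distance 4: (x=1, y=5), (x=0, y=6)
  Distance 5: (x=0, y=5)
  Distance 6: (x=0, y=4)
  Distance 7: (x=0, y=3)
  Distance 8: (x=0, y=2), (x=1, y=3)
  Distance 9: (x=0, y=1), (x=1, y=2), (x=2, y=3)
  Distance 10: (x=0, y=0), (x=1, y=1), (x=2, y=2), (x=2, y=4)
  Distance 11: (x=2, y=1)
  Distance 12: (x=2, y=0)
Total reachable: 22 (grid has 24 open cells total)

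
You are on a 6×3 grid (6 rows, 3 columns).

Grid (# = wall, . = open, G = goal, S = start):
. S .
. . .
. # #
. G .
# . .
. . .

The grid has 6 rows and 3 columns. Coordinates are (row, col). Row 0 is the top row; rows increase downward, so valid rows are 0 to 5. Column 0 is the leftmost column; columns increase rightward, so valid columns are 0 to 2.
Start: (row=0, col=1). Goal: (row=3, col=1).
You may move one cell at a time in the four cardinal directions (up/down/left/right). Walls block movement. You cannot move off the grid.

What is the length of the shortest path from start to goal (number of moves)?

BFS from (row=0, col=1) until reaching (row=3, col=1):
  Distance 0: (row=0, col=1)
  Distance 1: (row=0, col=0), (row=0, col=2), (row=1, col=1)
  Distance 2: (row=1, col=0), (row=1, col=2)
  Distance 3: (row=2, col=0)
  Distance 4: (row=3, col=0)
  Distance 5: (row=3, col=1)  <- goal reached here
One shortest path (5 moves): (row=0, col=1) -> (row=0, col=0) -> (row=1, col=0) -> (row=2, col=0) -> (row=3, col=0) -> (row=3, col=1)

Answer: Shortest path length: 5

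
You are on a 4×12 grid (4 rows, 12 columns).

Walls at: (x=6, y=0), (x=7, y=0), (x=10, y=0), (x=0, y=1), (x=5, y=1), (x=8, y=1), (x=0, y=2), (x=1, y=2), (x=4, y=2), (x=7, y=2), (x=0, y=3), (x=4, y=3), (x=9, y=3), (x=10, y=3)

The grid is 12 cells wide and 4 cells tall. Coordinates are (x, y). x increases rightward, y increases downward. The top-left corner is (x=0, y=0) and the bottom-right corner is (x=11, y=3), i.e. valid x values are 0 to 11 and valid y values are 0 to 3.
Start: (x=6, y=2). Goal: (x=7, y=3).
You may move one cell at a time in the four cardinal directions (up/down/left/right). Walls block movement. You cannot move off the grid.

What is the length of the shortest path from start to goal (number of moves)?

Answer: Shortest path length: 2

Derivation:
BFS from (x=6, y=2) until reaching (x=7, y=3):
  Distance 0: (x=6, y=2)
  Distance 1: (x=6, y=1), (x=5, y=2), (x=6, y=3)
  Distance 2: (x=7, y=1), (x=5, y=3), (x=7, y=3)  <- goal reached here
One shortest path (2 moves): (x=6, y=2) -> (x=6, y=3) -> (x=7, y=3)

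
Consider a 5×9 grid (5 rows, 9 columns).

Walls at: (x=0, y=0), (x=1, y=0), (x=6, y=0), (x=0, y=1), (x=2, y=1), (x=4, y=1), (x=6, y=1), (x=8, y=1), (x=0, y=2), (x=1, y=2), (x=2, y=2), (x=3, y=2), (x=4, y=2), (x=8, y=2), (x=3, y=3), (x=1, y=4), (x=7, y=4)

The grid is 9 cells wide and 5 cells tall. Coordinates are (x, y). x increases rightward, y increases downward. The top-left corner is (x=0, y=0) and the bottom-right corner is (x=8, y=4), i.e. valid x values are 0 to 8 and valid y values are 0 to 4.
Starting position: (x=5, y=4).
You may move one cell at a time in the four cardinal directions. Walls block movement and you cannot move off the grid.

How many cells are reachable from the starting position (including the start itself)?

BFS flood-fill from (x=5, y=4):
  Distance 0: (x=5, y=4)
  Distance 1: (x=5, y=3), (x=4, y=4), (x=6, y=4)
  Distance 2: (x=5, y=2), (x=4, y=3), (x=6, y=3), (x=3, y=4)
  Distance 3: (x=5, y=1), (x=6, y=2), (x=7, y=3), (x=2, y=4)
  Distance 4: (x=5, y=0), (x=7, y=2), (x=2, y=3), (x=8, y=3)
  Distance 5: (x=4, y=0), (x=7, y=1), (x=1, y=3), (x=8, y=4)
  Distance 6: (x=3, y=0), (x=7, y=0), (x=0, y=3)
  Distance 7: (x=2, y=0), (x=8, y=0), (x=3, y=1), (x=0, y=4)
Total reachable: 27 (grid has 28 open cells total)

Answer: Reachable cells: 27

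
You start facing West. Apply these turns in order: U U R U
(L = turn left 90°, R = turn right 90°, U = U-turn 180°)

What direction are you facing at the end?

Start: West
  U (U-turn (180°)) -> East
  U (U-turn (180°)) -> West
  R (right (90° clockwise)) -> North
  U (U-turn (180°)) -> South
Final: South

Answer: Final heading: South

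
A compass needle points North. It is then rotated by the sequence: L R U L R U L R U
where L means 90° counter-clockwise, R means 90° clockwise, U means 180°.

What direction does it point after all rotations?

Answer: Final heading: South

Derivation:
Start: North
  L (left (90° counter-clockwise)) -> West
  R (right (90° clockwise)) -> North
  U (U-turn (180°)) -> South
  L (left (90° counter-clockwise)) -> East
  R (right (90° clockwise)) -> South
  U (U-turn (180°)) -> North
  L (left (90° counter-clockwise)) -> West
  R (right (90° clockwise)) -> North
  U (U-turn (180°)) -> South
Final: South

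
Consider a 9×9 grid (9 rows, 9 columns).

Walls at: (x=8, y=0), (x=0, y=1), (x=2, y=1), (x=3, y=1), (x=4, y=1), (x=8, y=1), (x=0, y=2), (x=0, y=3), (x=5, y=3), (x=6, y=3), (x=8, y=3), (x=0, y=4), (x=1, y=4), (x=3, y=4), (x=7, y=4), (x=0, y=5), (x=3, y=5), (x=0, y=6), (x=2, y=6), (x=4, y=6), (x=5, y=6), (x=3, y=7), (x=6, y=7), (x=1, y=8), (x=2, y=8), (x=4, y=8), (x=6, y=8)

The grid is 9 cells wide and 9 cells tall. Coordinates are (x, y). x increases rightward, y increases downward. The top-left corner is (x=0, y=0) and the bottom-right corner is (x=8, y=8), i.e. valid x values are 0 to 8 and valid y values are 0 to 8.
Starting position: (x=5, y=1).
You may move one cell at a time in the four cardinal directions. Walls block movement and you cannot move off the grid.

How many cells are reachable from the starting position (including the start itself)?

BFS flood-fill from (x=5, y=1):
  Distance 0: (x=5, y=1)
  Distance 1: (x=5, y=0), (x=6, y=1), (x=5, y=2)
  Distance 2: (x=4, y=0), (x=6, y=0), (x=7, y=1), (x=4, y=2), (x=6, y=2)
  Distance 3: (x=3, y=0), (x=7, y=0), (x=3, y=2), (x=7, y=2), (x=4, y=3)
  Distance 4: (x=2, y=0), (x=2, y=2), (x=8, y=2), (x=3, y=3), (x=7, y=3), (x=4, y=4)
  Distance 5: (x=1, y=0), (x=1, y=2), (x=2, y=3), (x=5, y=4), (x=4, y=5)
  Distance 6: (x=0, y=0), (x=1, y=1), (x=1, y=3), (x=2, y=4), (x=6, y=4), (x=5, y=5)
  Distance 7: (x=2, y=5), (x=6, y=5)
  Distance 8: (x=1, y=5), (x=7, y=5), (x=6, y=6)
  Distance 9: (x=8, y=5), (x=1, y=6), (x=7, y=6)
  Distance 10: (x=8, y=4), (x=8, y=6), (x=1, y=7), (x=7, y=7)
  Distance 11: (x=0, y=7), (x=2, y=7), (x=8, y=7), (x=7, y=8)
  Distance 12: (x=0, y=8), (x=8, y=8)
Total reachable: 49 (grid has 54 open cells total)

Answer: Reachable cells: 49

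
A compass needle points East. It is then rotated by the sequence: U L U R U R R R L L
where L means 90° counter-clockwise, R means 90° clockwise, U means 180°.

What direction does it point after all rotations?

Start: East
  U (U-turn (180°)) -> West
  L (left (90° counter-clockwise)) -> South
  U (U-turn (180°)) -> North
  R (right (90° clockwise)) -> East
  U (U-turn (180°)) -> West
  R (right (90° clockwise)) -> North
  R (right (90° clockwise)) -> East
  R (right (90° clockwise)) -> South
  L (left (90° counter-clockwise)) -> East
  L (left (90° counter-clockwise)) -> North
Final: North

Answer: Final heading: North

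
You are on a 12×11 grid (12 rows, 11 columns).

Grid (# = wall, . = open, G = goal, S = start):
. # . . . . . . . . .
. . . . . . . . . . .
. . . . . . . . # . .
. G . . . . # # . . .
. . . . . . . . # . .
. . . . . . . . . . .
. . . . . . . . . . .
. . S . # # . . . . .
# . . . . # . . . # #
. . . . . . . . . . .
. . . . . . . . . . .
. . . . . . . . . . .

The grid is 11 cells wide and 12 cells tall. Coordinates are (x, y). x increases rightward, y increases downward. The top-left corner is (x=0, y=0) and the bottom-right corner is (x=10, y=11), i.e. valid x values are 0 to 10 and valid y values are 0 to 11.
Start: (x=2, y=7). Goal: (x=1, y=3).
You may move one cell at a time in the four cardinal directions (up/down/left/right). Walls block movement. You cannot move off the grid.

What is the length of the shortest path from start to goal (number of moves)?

BFS from (x=2, y=7) until reaching (x=1, y=3):
  Distance 0: (x=2, y=7)
  Distance 1: (x=2, y=6), (x=1, y=7), (x=3, y=7), (x=2, y=8)
  Distance 2: (x=2, y=5), (x=1, y=6), (x=3, y=6), (x=0, y=7), (x=1, y=8), (x=3, y=8), (x=2, y=9)
  Distance 3: (x=2, y=4), (x=1, y=5), (x=3, y=5), (x=0, y=6), (x=4, y=6), (x=4, y=8), (x=1, y=9), (x=3, y=9), (x=2, y=10)
  Distance 4: (x=2, y=3), (x=1, y=4), (x=3, y=4), (x=0, y=5), (x=4, y=5), (x=5, y=6), (x=0, y=9), (x=4, y=9), (x=1, y=10), (x=3, y=10), (x=2, y=11)
  Distance 5: (x=2, y=2), (x=1, y=3), (x=3, y=3), (x=0, y=4), (x=4, y=4), (x=5, y=5), (x=6, y=6), (x=5, y=9), (x=0, y=10), (x=4, y=10), (x=1, y=11), (x=3, y=11)  <- goal reached here
One shortest path (5 moves): (x=2, y=7) -> (x=1, y=7) -> (x=1, y=6) -> (x=1, y=5) -> (x=1, y=4) -> (x=1, y=3)

Answer: Shortest path length: 5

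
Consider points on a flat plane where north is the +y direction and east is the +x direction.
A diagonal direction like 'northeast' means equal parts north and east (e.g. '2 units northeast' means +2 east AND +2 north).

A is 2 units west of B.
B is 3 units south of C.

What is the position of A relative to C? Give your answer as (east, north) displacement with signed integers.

Place C at the origin (east=0, north=0).
  B is 3 units south of C: delta (east=+0, north=-3); B at (east=0, north=-3).
  A is 2 units west of B: delta (east=-2, north=+0); A at (east=-2, north=-3).
Therefore A relative to C: (east=-2, north=-3).

Answer: A is at (east=-2, north=-3) relative to C.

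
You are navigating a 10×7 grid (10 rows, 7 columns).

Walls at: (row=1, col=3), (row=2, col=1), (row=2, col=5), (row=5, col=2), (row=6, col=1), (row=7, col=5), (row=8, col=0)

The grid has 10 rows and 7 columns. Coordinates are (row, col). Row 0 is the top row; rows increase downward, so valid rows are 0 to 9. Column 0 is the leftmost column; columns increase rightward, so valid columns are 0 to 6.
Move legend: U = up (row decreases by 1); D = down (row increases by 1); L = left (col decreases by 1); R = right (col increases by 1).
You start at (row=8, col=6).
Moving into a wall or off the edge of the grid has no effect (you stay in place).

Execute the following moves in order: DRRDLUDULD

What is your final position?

Answer: Final position: (row=9, col=4)

Derivation:
Start: (row=8, col=6)
  D (down): (row=8, col=6) -> (row=9, col=6)
  R (right): blocked, stay at (row=9, col=6)
  R (right): blocked, stay at (row=9, col=6)
  D (down): blocked, stay at (row=9, col=6)
  L (left): (row=9, col=6) -> (row=9, col=5)
  U (up): (row=9, col=5) -> (row=8, col=5)
  D (down): (row=8, col=5) -> (row=9, col=5)
  U (up): (row=9, col=5) -> (row=8, col=5)
  L (left): (row=8, col=5) -> (row=8, col=4)
  D (down): (row=8, col=4) -> (row=9, col=4)
Final: (row=9, col=4)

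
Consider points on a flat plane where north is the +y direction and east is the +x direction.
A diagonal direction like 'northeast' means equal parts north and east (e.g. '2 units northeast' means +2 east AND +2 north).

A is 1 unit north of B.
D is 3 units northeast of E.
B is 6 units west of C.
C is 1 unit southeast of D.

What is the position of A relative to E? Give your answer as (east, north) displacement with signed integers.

Place E at the origin (east=0, north=0).
  D is 3 units northeast of E: delta (east=+3, north=+3); D at (east=3, north=3).
  C is 1 unit southeast of D: delta (east=+1, north=-1); C at (east=4, north=2).
  B is 6 units west of C: delta (east=-6, north=+0); B at (east=-2, north=2).
  A is 1 unit north of B: delta (east=+0, north=+1); A at (east=-2, north=3).
Therefore A relative to E: (east=-2, north=3).

Answer: A is at (east=-2, north=3) relative to E.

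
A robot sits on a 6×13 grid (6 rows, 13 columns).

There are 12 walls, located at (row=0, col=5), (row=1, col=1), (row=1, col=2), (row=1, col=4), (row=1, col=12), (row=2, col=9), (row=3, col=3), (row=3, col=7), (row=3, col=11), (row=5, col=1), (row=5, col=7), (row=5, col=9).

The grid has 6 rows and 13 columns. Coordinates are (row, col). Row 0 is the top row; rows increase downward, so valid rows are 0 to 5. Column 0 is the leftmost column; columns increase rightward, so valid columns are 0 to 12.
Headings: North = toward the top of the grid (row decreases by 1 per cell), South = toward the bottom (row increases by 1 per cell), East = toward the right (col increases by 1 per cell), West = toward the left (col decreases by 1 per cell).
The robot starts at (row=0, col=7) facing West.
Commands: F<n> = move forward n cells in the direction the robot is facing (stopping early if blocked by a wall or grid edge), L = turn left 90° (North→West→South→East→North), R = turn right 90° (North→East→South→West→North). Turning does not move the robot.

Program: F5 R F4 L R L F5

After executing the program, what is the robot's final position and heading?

Answer: Final position: (row=0, col=6), facing West

Derivation:
Start: (row=0, col=7), facing West
  F5: move forward 1/5 (blocked), now at (row=0, col=6)
  R: turn right, now facing North
  F4: move forward 0/4 (blocked), now at (row=0, col=6)
  L: turn left, now facing West
  R: turn right, now facing North
  L: turn left, now facing West
  F5: move forward 0/5 (blocked), now at (row=0, col=6)
Final: (row=0, col=6), facing West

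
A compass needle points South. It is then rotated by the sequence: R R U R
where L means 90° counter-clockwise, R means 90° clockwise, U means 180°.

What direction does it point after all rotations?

Start: South
  R (right (90° clockwise)) -> West
  R (right (90° clockwise)) -> North
  U (U-turn (180°)) -> South
  R (right (90° clockwise)) -> West
Final: West

Answer: Final heading: West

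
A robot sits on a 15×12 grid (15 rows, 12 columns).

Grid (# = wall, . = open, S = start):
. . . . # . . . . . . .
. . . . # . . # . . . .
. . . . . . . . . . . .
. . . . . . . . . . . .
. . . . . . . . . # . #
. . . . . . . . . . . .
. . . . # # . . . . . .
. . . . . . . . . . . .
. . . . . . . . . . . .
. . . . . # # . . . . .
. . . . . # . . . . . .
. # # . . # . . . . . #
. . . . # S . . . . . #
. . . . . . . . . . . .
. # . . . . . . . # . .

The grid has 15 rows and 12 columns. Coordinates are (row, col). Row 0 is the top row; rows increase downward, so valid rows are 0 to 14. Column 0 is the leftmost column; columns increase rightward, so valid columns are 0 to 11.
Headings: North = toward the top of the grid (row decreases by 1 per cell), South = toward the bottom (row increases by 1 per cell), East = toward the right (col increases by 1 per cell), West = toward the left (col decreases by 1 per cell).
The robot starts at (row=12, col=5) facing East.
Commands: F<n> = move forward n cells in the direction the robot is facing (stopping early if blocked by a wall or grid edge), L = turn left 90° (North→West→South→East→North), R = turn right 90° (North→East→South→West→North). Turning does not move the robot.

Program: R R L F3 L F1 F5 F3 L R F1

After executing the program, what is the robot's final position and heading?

Start: (row=12, col=5), facing East
  R: turn right, now facing South
  R: turn right, now facing West
  L: turn left, now facing South
  F3: move forward 2/3 (blocked), now at (row=14, col=5)
  L: turn left, now facing East
  F1: move forward 1, now at (row=14, col=6)
  F5: move forward 2/5 (blocked), now at (row=14, col=8)
  F3: move forward 0/3 (blocked), now at (row=14, col=8)
  L: turn left, now facing North
  R: turn right, now facing East
  F1: move forward 0/1 (blocked), now at (row=14, col=8)
Final: (row=14, col=8), facing East

Answer: Final position: (row=14, col=8), facing East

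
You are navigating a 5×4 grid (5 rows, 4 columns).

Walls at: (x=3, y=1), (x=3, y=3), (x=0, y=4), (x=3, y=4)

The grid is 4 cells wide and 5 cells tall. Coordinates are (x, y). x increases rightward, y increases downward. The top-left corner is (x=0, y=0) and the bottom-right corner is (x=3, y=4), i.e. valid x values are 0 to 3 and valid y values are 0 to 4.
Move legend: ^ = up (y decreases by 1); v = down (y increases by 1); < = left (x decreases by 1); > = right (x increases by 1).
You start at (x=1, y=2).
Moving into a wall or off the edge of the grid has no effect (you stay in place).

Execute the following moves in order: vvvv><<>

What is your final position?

Start: (x=1, y=2)
  v (down): (x=1, y=2) -> (x=1, y=3)
  v (down): (x=1, y=3) -> (x=1, y=4)
  v (down): blocked, stay at (x=1, y=4)
  v (down): blocked, stay at (x=1, y=4)
  > (right): (x=1, y=4) -> (x=2, y=4)
  < (left): (x=2, y=4) -> (x=1, y=4)
  < (left): blocked, stay at (x=1, y=4)
  > (right): (x=1, y=4) -> (x=2, y=4)
Final: (x=2, y=4)

Answer: Final position: (x=2, y=4)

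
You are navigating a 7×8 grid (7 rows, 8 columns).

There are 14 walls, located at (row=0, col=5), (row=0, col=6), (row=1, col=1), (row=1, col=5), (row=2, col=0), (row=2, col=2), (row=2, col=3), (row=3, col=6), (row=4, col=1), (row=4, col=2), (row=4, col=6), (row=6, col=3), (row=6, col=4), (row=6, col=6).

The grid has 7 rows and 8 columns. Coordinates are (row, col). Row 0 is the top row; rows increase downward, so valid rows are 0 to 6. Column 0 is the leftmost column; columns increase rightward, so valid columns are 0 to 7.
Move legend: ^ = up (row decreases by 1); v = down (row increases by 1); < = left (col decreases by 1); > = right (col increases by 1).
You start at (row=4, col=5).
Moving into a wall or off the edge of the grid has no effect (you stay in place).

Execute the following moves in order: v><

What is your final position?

Start: (row=4, col=5)
  v (down): (row=4, col=5) -> (row=5, col=5)
  > (right): (row=5, col=5) -> (row=5, col=6)
  < (left): (row=5, col=6) -> (row=5, col=5)
Final: (row=5, col=5)

Answer: Final position: (row=5, col=5)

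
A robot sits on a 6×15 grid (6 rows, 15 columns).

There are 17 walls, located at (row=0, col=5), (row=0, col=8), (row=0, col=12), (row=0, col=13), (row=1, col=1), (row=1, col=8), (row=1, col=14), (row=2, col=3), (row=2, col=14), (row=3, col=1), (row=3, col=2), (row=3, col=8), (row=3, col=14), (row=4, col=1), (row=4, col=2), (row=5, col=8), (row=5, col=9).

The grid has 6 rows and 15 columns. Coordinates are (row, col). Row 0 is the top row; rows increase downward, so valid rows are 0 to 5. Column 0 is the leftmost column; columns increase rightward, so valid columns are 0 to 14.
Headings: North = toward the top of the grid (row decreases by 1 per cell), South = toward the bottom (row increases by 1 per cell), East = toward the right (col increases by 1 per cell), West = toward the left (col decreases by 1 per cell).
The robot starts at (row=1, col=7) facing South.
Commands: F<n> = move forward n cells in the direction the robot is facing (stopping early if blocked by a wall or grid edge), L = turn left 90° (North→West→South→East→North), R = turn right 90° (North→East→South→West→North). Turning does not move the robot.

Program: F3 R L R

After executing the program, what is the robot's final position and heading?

Start: (row=1, col=7), facing South
  F3: move forward 3, now at (row=4, col=7)
  R: turn right, now facing West
  L: turn left, now facing South
  R: turn right, now facing West
Final: (row=4, col=7), facing West

Answer: Final position: (row=4, col=7), facing West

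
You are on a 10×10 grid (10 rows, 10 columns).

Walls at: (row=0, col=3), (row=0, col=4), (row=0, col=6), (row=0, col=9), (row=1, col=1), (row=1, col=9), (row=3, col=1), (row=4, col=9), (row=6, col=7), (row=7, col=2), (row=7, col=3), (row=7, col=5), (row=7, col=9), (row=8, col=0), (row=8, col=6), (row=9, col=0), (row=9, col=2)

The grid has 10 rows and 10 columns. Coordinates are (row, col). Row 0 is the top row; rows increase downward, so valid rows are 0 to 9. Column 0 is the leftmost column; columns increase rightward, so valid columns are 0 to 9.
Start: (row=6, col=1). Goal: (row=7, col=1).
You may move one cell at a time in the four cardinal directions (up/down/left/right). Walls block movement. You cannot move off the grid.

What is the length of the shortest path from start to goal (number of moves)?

BFS from (row=6, col=1) until reaching (row=7, col=1):
  Distance 0: (row=6, col=1)
  Distance 1: (row=5, col=1), (row=6, col=0), (row=6, col=2), (row=7, col=1)  <- goal reached here
One shortest path (1 moves): (row=6, col=1) -> (row=7, col=1)

Answer: Shortest path length: 1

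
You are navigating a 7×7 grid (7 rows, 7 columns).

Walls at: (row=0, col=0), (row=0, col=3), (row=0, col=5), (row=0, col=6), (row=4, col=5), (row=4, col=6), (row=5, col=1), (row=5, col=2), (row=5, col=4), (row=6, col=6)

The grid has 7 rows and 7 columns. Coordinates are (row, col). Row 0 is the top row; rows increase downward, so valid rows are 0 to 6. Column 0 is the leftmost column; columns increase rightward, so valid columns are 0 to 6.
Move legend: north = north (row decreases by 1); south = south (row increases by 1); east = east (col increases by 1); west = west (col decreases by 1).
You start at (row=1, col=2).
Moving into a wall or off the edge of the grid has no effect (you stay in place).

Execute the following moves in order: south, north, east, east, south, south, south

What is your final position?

Start: (row=1, col=2)
  south (south): (row=1, col=2) -> (row=2, col=2)
  north (north): (row=2, col=2) -> (row=1, col=2)
  east (east): (row=1, col=2) -> (row=1, col=3)
  east (east): (row=1, col=3) -> (row=1, col=4)
  south (south): (row=1, col=4) -> (row=2, col=4)
  south (south): (row=2, col=4) -> (row=3, col=4)
  south (south): (row=3, col=4) -> (row=4, col=4)
Final: (row=4, col=4)

Answer: Final position: (row=4, col=4)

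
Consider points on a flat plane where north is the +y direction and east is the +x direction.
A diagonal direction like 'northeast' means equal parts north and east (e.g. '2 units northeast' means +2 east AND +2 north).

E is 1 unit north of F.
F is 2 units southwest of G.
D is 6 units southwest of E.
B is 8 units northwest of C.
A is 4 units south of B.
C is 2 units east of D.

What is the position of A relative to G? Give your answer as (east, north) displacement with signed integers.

Place G at the origin (east=0, north=0).
  F is 2 units southwest of G: delta (east=-2, north=-2); F at (east=-2, north=-2).
  E is 1 unit north of F: delta (east=+0, north=+1); E at (east=-2, north=-1).
  D is 6 units southwest of E: delta (east=-6, north=-6); D at (east=-8, north=-7).
  C is 2 units east of D: delta (east=+2, north=+0); C at (east=-6, north=-7).
  B is 8 units northwest of C: delta (east=-8, north=+8); B at (east=-14, north=1).
  A is 4 units south of B: delta (east=+0, north=-4); A at (east=-14, north=-3).
Therefore A relative to G: (east=-14, north=-3).

Answer: A is at (east=-14, north=-3) relative to G.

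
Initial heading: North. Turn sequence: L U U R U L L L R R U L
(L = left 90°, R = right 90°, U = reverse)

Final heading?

Start: North
  L (left (90° counter-clockwise)) -> West
  U (U-turn (180°)) -> East
  U (U-turn (180°)) -> West
  R (right (90° clockwise)) -> North
  U (U-turn (180°)) -> South
  L (left (90° counter-clockwise)) -> East
  L (left (90° counter-clockwise)) -> North
  L (left (90° counter-clockwise)) -> West
  R (right (90° clockwise)) -> North
  R (right (90° clockwise)) -> East
  U (U-turn (180°)) -> West
  L (left (90° counter-clockwise)) -> South
Final: South

Answer: Final heading: South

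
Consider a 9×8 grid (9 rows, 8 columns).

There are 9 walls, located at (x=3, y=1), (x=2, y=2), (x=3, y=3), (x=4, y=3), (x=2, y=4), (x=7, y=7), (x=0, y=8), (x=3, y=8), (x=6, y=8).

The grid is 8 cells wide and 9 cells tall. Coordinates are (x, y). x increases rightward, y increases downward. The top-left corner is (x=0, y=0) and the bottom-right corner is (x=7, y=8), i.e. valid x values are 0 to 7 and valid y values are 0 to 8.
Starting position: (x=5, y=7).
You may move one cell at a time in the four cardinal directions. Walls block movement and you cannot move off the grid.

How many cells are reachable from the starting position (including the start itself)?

BFS flood-fill from (x=5, y=7):
  Distance 0: (x=5, y=7)
  Distance 1: (x=5, y=6), (x=4, y=7), (x=6, y=7), (x=5, y=8)
  Distance 2: (x=5, y=5), (x=4, y=6), (x=6, y=6), (x=3, y=7), (x=4, y=8)
  Distance 3: (x=5, y=4), (x=4, y=5), (x=6, y=5), (x=3, y=6), (x=7, y=6), (x=2, y=7)
  Distance 4: (x=5, y=3), (x=4, y=4), (x=6, y=4), (x=3, y=5), (x=7, y=5), (x=2, y=6), (x=1, y=7), (x=2, y=8)
  Distance 5: (x=5, y=2), (x=6, y=3), (x=3, y=4), (x=7, y=4), (x=2, y=5), (x=1, y=6), (x=0, y=7), (x=1, y=8)
  Distance 6: (x=5, y=1), (x=4, y=2), (x=6, y=2), (x=7, y=3), (x=1, y=5), (x=0, y=6)
  Distance 7: (x=5, y=0), (x=4, y=1), (x=6, y=1), (x=3, y=2), (x=7, y=2), (x=1, y=4), (x=0, y=5)
  Distance 8: (x=4, y=0), (x=6, y=0), (x=7, y=1), (x=1, y=3), (x=0, y=4)
  Distance 9: (x=3, y=0), (x=7, y=0), (x=1, y=2), (x=0, y=3), (x=2, y=3)
  Distance 10: (x=2, y=0), (x=1, y=1), (x=0, y=2)
  Distance 11: (x=1, y=0), (x=0, y=1), (x=2, y=1)
  Distance 12: (x=0, y=0)
Total reachable: 62 (grid has 63 open cells total)

Answer: Reachable cells: 62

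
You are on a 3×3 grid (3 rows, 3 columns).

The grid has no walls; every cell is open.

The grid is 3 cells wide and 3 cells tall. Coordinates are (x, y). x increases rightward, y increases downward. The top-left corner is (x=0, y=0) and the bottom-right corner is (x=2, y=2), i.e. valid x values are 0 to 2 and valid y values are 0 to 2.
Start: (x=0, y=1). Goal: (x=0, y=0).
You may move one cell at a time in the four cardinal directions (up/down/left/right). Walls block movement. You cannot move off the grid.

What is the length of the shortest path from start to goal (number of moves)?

Answer: Shortest path length: 1

Derivation:
BFS from (x=0, y=1) until reaching (x=0, y=0):
  Distance 0: (x=0, y=1)
  Distance 1: (x=0, y=0), (x=1, y=1), (x=0, y=2)  <- goal reached here
One shortest path (1 moves): (x=0, y=1) -> (x=0, y=0)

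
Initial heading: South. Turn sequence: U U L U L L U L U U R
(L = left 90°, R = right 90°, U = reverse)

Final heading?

Answer: Final heading: West

Derivation:
Start: South
  U (U-turn (180°)) -> North
  U (U-turn (180°)) -> South
  L (left (90° counter-clockwise)) -> East
  U (U-turn (180°)) -> West
  L (left (90° counter-clockwise)) -> South
  L (left (90° counter-clockwise)) -> East
  U (U-turn (180°)) -> West
  L (left (90° counter-clockwise)) -> South
  U (U-turn (180°)) -> North
  U (U-turn (180°)) -> South
  R (right (90° clockwise)) -> West
Final: West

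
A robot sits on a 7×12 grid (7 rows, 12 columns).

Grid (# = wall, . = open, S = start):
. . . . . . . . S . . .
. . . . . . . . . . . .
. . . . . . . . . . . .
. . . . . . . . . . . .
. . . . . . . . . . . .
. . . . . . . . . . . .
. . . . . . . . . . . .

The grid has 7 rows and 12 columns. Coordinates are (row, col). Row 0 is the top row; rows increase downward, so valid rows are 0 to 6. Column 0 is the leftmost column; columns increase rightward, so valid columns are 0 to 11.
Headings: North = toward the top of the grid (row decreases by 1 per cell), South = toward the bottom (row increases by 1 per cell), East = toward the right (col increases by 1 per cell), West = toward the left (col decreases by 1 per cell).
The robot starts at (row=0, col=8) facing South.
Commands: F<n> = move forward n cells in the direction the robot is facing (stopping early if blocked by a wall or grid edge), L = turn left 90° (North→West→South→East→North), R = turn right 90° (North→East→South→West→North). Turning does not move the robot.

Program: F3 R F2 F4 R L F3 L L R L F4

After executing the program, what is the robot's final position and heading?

Start: (row=0, col=8), facing South
  F3: move forward 3, now at (row=3, col=8)
  R: turn right, now facing West
  F2: move forward 2, now at (row=3, col=6)
  F4: move forward 4, now at (row=3, col=2)
  R: turn right, now facing North
  L: turn left, now facing West
  F3: move forward 2/3 (blocked), now at (row=3, col=0)
  L: turn left, now facing South
  L: turn left, now facing East
  R: turn right, now facing South
  L: turn left, now facing East
  F4: move forward 4, now at (row=3, col=4)
Final: (row=3, col=4), facing East

Answer: Final position: (row=3, col=4), facing East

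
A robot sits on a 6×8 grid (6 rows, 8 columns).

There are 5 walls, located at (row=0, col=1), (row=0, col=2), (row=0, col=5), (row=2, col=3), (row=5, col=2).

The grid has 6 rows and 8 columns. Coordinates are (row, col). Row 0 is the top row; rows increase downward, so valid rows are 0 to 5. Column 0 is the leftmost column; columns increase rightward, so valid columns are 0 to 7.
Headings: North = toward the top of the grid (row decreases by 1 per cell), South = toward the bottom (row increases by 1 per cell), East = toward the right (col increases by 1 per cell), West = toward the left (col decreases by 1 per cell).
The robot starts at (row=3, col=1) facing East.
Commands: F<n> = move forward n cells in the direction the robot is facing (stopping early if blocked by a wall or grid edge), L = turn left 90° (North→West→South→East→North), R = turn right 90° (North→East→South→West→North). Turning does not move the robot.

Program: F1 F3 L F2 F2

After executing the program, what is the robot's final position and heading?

Start: (row=3, col=1), facing East
  F1: move forward 1, now at (row=3, col=2)
  F3: move forward 3, now at (row=3, col=5)
  L: turn left, now facing North
  F2: move forward 2, now at (row=1, col=5)
  F2: move forward 0/2 (blocked), now at (row=1, col=5)
Final: (row=1, col=5), facing North

Answer: Final position: (row=1, col=5), facing North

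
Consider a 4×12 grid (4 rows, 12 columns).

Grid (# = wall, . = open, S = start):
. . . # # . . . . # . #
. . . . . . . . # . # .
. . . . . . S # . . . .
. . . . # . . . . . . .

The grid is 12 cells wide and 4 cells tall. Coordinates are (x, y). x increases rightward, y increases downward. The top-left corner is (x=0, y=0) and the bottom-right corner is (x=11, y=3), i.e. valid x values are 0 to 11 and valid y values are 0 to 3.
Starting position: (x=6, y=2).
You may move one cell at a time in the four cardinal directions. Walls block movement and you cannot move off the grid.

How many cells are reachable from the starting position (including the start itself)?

Answer: Reachable cells: 39

Derivation:
BFS flood-fill from (x=6, y=2):
  Distance 0: (x=6, y=2)
  Distance 1: (x=6, y=1), (x=5, y=2), (x=6, y=3)
  Distance 2: (x=6, y=0), (x=5, y=1), (x=7, y=1), (x=4, y=2), (x=5, y=3), (x=7, y=3)
  Distance 3: (x=5, y=0), (x=7, y=0), (x=4, y=1), (x=3, y=2), (x=8, y=3)
  Distance 4: (x=8, y=0), (x=3, y=1), (x=2, y=2), (x=8, y=2), (x=3, y=3), (x=9, y=3)
  Distance 5: (x=2, y=1), (x=1, y=2), (x=9, y=2), (x=2, y=3), (x=10, y=3)
  Distance 6: (x=2, y=0), (x=1, y=1), (x=9, y=1), (x=0, y=2), (x=10, y=2), (x=1, y=3), (x=11, y=3)
  Distance 7: (x=1, y=0), (x=0, y=1), (x=11, y=2), (x=0, y=3)
  Distance 8: (x=0, y=0), (x=11, y=1)
Total reachable: 39 (grid has 40 open cells total)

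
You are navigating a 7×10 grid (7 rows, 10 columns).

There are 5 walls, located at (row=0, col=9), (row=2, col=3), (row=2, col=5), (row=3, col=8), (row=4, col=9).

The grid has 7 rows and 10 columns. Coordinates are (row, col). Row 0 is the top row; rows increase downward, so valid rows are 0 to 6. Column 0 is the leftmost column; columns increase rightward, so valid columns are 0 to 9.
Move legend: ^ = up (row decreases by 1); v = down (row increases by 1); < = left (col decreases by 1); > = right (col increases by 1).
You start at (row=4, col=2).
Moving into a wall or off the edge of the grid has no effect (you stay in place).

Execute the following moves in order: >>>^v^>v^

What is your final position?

Answer: Final position: (row=3, col=6)

Derivation:
Start: (row=4, col=2)
  > (right): (row=4, col=2) -> (row=4, col=3)
  > (right): (row=4, col=3) -> (row=4, col=4)
  > (right): (row=4, col=4) -> (row=4, col=5)
  ^ (up): (row=4, col=5) -> (row=3, col=5)
  v (down): (row=3, col=5) -> (row=4, col=5)
  ^ (up): (row=4, col=5) -> (row=3, col=5)
  > (right): (row=3, col=5) -> (row=3, col=6)
  v (down): (row=3, col=6) -> (row=4, col=6)
  ^ (up): (row=4, col=6) -> (row=3, col=6)
Final: (row=3, col=6)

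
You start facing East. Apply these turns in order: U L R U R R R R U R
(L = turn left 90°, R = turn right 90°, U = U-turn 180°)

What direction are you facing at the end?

Answer: Final heading: North

Derivation:
Start: East
  U (U-turn (180°)) -> West
  L (left (90° counter-clockwise)) -> South
  R (right (90° clockwise)) -> West
  U (U-turn (180°)) -> East
  R (right (90° clockwise)) -> South
  R (right (90° clockwise)) -> West
  R (right (90° clockwise)) -> North
  R (right (90° clockwise)) -> East
  U (U-turn (180°)) -> West
  R (right (90° clockwise)) -> North
Final: North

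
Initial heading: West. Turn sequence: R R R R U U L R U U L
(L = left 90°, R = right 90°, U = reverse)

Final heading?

Answer: Final heading: South

Derivation:
Start: West
  R (right (90° clockwise)) -> North
  R (right (90° clockwise)) -> East
  R (right (90° clockwise)) -> South
  R (right (90° clockwise)) -> West
  U (U-turn (180°)) -> East
  U (U-turn (180°)) -> West
  L (left (90° counter-clockwise)) -> South
  R (right (90° clockwise)) -> West
  U (U-turn (180°)) -> East
  U (U-turn (180°)) -> West
  L (left (90° counter-clockwise)) -> South
Final: South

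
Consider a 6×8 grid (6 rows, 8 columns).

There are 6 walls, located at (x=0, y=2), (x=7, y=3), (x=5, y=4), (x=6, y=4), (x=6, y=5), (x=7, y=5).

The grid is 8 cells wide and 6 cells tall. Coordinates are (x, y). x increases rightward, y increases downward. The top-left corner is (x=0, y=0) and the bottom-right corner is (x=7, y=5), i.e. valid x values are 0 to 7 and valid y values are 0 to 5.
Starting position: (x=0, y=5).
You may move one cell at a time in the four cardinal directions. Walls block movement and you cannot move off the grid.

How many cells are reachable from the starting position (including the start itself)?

BFS flood-fill from (x=0, y=5):
  Distance 0: (x=0, y=5)
  Distance 1: (x=0, y=4), (x=1, y=5)
  Distance 2: (x=0, y=3), (x=1, y=4), (x=2, y=5)
  Distance 3: (x=1, y=3), (x=2, y=4), (x=3, y=5)
  Distance 4: (x=1, y=2), (x=2, y=3), (x=3, y=4), (x=4, y=5)
  Distance 5: (x=1, y=1), (x=2, y=2), (x=3, y=3), (x=4, y=4), (x=5, y=5)
  Distance 6: (x=1, y=0), (x=0, y=1), (x=2, y=1), (x=3, y=2), (x=4, y=3)
  Distance 7: (x=0, y=0), (x=2, y=0), (x=3, y=1), (x=4, y=2), (x=5, y=3)
  Distance 8: (x=3, y=0), (x=4, y=1), (x=5, y=2), (x=6, y=3)
  Distance 9: (x=4, y=0), (x=5, y=1), (x=6, y=2)
  Distance 10: (x=5, y=0), (x=6, y=1), (x=7, y=2)
  Distance 11: (x=6, y=0), (x=7, y=1)
  Distance 12: (x=7, y=0)
Total reachable: 41 (grid has 42 open cells total)

Answer: Reachable cells: 41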